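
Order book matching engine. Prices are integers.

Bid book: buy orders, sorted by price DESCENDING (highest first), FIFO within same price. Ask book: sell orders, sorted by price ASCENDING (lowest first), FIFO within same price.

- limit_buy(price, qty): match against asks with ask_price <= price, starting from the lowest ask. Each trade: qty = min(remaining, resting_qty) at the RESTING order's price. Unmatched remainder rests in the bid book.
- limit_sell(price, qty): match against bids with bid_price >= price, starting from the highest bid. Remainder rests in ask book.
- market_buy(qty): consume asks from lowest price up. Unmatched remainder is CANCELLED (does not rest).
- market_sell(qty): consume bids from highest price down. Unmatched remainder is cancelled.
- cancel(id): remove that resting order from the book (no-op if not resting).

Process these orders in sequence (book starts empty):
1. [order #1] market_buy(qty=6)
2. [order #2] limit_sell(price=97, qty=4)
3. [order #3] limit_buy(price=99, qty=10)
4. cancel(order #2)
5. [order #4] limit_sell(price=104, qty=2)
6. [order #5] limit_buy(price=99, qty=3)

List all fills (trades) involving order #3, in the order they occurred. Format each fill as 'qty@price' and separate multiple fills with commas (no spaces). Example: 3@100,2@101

After op 1 [order #1] market_buy(qty=6): fills=none; bids=[-] asks=[-]
After op 2 [order #2] limit_sell(price=97, qty=4): fills=none; bids=[-] asks=[#2:4@97]
After op 3 [order #3] limit_buy(price=99, qty=10): fills=#3x#2:4@97; bids=[#3:6@99] asks=[-]
After op 4 cancel(order #2): fills=none; bids=[#3:6@99] asks=[-]
After op 5 [order #4] limit_sell(price=104, qty=2): fills=none; bids=[#3:6@99] asks=[#4:2@104]
After op 6 [order #5] limit_buy(price=99, qty=3): fills=none; bids=[#3:6@99 #5:3@99] asks=[#4:2@104]

Answer: 4@97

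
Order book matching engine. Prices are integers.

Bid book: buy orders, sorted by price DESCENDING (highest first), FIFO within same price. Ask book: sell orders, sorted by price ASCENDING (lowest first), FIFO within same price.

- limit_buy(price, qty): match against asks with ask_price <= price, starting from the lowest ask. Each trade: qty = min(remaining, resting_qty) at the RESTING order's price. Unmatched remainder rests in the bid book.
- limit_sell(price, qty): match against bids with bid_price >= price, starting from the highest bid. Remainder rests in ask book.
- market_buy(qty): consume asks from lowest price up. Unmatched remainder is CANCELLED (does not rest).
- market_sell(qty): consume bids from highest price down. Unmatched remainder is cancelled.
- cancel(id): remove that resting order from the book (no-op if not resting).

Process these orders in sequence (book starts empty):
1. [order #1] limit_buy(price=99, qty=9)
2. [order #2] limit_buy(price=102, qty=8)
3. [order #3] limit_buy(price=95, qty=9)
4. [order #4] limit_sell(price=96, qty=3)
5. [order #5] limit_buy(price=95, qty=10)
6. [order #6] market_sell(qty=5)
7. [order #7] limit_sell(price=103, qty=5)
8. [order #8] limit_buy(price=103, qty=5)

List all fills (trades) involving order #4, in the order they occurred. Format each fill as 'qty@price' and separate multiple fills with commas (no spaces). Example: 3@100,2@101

After op 1 [order #1] limit_buy(price=99, qty=9): fills=none; bids=[#1:9@99] asks=[-]
After op 2 [order #2] limit_buy(price=102, qty=8): fills=none; bids=[#2:8@102 #1:9@99] asks=[-]
After op 3 [order #3] limit_buy(price=95, qty=9): fills=none; bids=[#2:8@102 #1:9@99 #3:9@95] asks=[-]
After op 4 [order #4] limit_sell(price=96, qty=3): fills=#2x#4:3@102; bids=[#2:5@102 #1:9@99 #3:9@95] asks=[-]
After op 5 [order #5] limit_buy(price=95, qty=10): fills=none; bids=[#2:5@102 #1:9@99 #3:9@95 #5:10@95] asks=[-]
After op 6 [order #6] market_sell(qty=5): fills=#2x#6:5@102; bids=[#1:9@99 #3:9@95 #5:10@95] asks=[-]
After op 7 [order #7] limit_sell(price=103, qty=5): fills=none; bids=[#1:9@99 #3:9@95 #5:10@95] asks=[#7:5@103]
After op 8 [order #8] limit_buy(price=103, qty=5): fills=#8x#7:5@103; bids=[#1:9@99 #3:9@95 #5:10@95] asks=[-]

Answer: 3@102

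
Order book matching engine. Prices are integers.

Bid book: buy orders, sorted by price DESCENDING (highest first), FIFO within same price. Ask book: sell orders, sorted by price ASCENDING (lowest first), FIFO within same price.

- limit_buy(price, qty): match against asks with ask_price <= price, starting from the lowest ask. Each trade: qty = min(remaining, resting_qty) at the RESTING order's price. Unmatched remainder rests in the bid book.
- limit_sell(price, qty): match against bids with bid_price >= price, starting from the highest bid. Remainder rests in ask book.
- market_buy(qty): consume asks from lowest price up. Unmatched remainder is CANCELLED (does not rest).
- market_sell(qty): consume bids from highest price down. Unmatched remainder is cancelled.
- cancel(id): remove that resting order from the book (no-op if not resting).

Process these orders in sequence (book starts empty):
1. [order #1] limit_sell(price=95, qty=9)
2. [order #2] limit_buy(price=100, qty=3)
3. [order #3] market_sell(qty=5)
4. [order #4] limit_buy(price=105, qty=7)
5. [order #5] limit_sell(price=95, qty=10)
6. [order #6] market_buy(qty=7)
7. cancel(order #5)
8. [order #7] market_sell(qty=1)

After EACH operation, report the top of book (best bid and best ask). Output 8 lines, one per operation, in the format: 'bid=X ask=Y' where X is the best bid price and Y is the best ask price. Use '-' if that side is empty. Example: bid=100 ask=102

Answer: bid=- ask=95
bid=- ask=95
bid=- ask=95
bid=105 ask=-
bid=- ask=95
bid=- ask=95
bid=- ask=-
bid=- ask=-

Derivation:
After op 1 [order #1] limit_sell(price=95, qty=9): fills=none; bids=[-] asks=[#1:9@95]
After op 2 [order #2] limit_buy(price=100, qty=3): fills=#2x#1:3@95; bids=[-] asks=[#1:6@95]
After op 3 [order #3] market_sell(qty=5): fills=none; bids=[-] asks=[#1:6@95]
After op 4 [order #4] limit_buy(price=105, qty=7): fills=#4x#1:6@95; bids=[#4:1@105] asks=[-]
After op 5 [order #5] limit_sell(price=95, qty=10): fills=#4x#5:1@105; bids=[-] asks=[#5:9@95]
After op 6 [order #6] market_buy(qty=7): fills=#6x#5:7@95; bids=[-] asks=[#5:2@95]
After op 7 cancel(order #5): fills=none; bids=[-] asks=[-]
After op 8 [order #7] market_sell(qty=1): fills=none; bids=[-] asks=[-]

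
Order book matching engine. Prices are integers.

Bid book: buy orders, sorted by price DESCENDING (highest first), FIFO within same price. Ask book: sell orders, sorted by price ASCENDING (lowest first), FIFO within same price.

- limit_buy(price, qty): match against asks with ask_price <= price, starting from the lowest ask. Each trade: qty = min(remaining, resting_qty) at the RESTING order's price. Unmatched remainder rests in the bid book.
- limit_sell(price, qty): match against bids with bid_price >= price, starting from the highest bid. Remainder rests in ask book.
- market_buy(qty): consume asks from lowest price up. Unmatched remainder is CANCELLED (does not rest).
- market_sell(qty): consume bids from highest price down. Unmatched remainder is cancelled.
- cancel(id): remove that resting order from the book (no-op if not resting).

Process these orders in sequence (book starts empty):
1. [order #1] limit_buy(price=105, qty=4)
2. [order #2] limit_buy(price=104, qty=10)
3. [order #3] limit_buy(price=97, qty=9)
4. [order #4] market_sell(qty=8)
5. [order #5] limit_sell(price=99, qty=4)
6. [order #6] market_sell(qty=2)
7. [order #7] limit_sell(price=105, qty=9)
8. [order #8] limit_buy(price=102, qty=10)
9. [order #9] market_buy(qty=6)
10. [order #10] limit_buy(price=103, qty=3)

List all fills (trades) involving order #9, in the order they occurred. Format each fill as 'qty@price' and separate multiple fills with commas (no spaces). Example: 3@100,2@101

Answer: 6@105

Derivation:
After op 1 [order #1] limit_buy(price=105, qty=4): fills=none; bids=[#1:4@105] asks=[-]
After op 2 [order #2] limit_buy(price=104, qty=10): fills=none; bids=[#1:4@105 #2:10@104] asks=[-]
After op 3 [order #3] limit_buy(price=97, qty=9): fills=none; bids=[#1:4@105 #2:10@104 #3:9@97] asks=[-]
After op 4 [order #4] market_sell(qty=8): fills=#1x#4:4@105 #2x#4:4@104; bids=[#2:6@104 #3:9@97] asks=[-]
After op 5 [order #5] limit_sell(price=99, qty=4): fills=#2x#5:4@104; bids=[#2:2@104 #3:9@97] asks=[-]
After op 6 [order #6] market_sell(qty=2): fills=#2x#6:2@104; bids=[#3:9@97] asks=[-]
After op 7 [order #7] limit_sell(price=105, qty=9): fills=none; bids=[#3:9@97] asks=[#7:9@105]
After op 8 [order #8] limit_buy(price=102, qty=10): fills=none; bids=[#8:10@102 #3:9@97] asks=[#7:9@105]
After op 9 [order #9] market_buy(qty=6): fills=#9x#7:6@105; bids=[#8:10@102 #3:9@97] asks=[#7:3@105]
After op 10 [order #10] limit_buy(price=103, qty=3): fills=none; bids=[#10:3@103 #8:10@102 #3:9@97] asks=[#7:3@105]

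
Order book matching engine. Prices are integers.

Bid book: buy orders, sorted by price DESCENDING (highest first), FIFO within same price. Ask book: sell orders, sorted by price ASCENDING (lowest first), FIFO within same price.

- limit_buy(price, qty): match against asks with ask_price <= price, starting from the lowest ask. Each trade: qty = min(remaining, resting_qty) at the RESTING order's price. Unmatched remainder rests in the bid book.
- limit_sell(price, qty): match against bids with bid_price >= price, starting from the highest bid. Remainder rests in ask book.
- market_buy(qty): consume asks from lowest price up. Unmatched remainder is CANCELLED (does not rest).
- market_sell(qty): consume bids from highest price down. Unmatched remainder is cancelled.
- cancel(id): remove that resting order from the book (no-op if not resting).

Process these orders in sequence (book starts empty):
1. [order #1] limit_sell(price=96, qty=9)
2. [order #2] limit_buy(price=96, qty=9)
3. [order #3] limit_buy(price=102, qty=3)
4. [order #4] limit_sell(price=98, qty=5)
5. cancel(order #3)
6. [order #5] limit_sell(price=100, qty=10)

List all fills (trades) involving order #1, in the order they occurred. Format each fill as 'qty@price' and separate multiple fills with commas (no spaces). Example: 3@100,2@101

After op 1 [order #1] limit_sell(price=96, qty=9): fills=none; bids=[-] asks=[#1:9@96]
After op 2 [order #2] limit_buy(price=96, qty=9): fills=#2x#1:9@96; bids=[-] asks=[-]
After op 3 [order #3] limit_buy(price=102, qty=3): fills=none; bids=[#3:3@102] asks=[-]
After op 4 [order #4] limit_sell(price=98, qty=5): fills=#3x#4:3@102; bids=[-] asks=[#4:2@98]
After op 5 cancel(order #3): fills=none; bids=[-] asks=[#4:2@98]
After op 6 [order #5] limit_sell(price=100, qty=10): fills=none; bids=[-] asks=[#4:2@98 #5:10@100]

Answer: 9@96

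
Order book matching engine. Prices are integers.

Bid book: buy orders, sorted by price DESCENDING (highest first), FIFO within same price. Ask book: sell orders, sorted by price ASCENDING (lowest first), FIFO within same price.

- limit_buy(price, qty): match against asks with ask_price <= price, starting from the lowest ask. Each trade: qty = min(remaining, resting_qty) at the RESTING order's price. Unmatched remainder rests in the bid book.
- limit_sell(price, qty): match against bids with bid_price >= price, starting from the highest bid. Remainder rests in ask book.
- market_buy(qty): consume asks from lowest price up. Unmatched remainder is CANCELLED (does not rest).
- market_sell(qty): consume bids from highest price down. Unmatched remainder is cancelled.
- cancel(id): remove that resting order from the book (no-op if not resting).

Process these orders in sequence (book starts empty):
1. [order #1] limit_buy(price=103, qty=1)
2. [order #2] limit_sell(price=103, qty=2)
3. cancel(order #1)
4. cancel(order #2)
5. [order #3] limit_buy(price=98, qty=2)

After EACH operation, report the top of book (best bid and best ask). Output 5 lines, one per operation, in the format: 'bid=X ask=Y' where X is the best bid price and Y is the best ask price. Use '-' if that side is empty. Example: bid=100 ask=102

Answer: bid=103 ask=-
bid=- ask=103
bid=- ask=103
bid=- ask=-
bid=98 ask=-

Derivation:
After op 1 [order #1] limit_buy(price=103, qty=1): fills=none; bids=[#1:1@103] asks=[-]
After op 2 [order #2] limit_sell(price=103, qty=2): fills=#1x#2:1@103; bids=[-] asks=[#2:1@103]
After op 3 cancel(order #1): fills=none; bids=[-] asks=[#2:1@103]
After op 4 cancel(order #2): fills=none; bids=[-] asks=[-]
After op 5 [order #3] limit_buy(price=98, qty=2): fills=none; bids=[#3:2@98] asks=[-]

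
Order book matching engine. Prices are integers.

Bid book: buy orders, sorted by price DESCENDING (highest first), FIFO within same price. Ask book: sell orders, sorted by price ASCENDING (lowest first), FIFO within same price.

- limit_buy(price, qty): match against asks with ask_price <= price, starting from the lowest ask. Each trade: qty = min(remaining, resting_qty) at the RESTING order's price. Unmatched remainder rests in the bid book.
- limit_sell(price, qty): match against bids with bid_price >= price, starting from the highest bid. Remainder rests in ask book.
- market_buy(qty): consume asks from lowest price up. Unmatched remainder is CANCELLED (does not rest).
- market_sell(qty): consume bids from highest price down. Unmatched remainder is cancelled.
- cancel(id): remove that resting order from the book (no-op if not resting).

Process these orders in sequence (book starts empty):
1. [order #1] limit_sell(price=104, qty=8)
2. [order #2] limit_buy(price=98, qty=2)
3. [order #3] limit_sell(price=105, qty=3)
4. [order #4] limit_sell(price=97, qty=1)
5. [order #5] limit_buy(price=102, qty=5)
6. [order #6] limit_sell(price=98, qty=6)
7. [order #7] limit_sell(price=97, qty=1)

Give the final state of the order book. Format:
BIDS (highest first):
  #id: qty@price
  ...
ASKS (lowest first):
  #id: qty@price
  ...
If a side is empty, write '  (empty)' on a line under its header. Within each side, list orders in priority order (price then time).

Answer: BIDS (highest first):
  (empty)
ASKS (lowest first):
  #7: 1@97
  #1: 8@104
  #3: 3@105

Derivation:
After op 1 [order #1] limit_sell(price=104, qty=8): fills=none; bids=[-] asks=[#1:8@104]
After op 2 [order #2] limit_buy(price=98, qty=2): fills=none; bids=[#2:2@98] asks=[#1:8@104]
After op 3 [order #3] limit_sell(price=105, qty=3): fills=none; bids=[#2:2@98] asks=[#1:8@104 #3:3@105]
After op 4 [order #4] limit_sell(price=97, qty=1): fills=#2x#4:1@98; bids=[#2:1@98] asks=[#1:8@104 #3:3@105]
After op 5 [order #5] limit_buy(price=102, qty=5): fills=none; bids=[#5:5@102 #2:1@98] asks=[#1:8@104 #3:3@105]
After op 6 [order #6] limit_sell(price=98, qty=6): fills=#5x#6:5@102 #2x#6:1@98; bids=[-] asks=[#1:8@104 #3:3@105]
After op 7 [order #7] limit_sell(price=97, qty=1): fills=none; bids=[-] asks=[#7:1@97 #1:8@104 #3:3@105]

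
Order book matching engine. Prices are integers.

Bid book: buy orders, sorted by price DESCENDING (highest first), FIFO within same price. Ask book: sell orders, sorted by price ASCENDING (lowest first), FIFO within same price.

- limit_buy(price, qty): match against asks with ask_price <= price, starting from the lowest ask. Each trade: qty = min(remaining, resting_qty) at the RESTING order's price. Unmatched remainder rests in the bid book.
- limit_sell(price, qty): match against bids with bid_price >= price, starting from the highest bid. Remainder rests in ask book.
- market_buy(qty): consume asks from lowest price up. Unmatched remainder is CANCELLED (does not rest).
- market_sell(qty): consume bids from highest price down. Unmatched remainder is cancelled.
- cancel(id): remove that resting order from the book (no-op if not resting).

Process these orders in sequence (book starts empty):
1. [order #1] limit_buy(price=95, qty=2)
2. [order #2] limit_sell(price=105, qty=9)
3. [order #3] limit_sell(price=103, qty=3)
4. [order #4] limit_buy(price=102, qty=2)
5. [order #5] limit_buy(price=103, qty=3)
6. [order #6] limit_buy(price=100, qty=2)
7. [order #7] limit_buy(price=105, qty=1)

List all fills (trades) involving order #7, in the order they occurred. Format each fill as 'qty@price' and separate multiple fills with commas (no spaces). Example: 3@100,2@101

After op 1 [order #1] limit_buy(price=95, qty=2): fills=none; bids=[#1:2@95] asks=[-]
After op 2 [order #2] limit_sell(price=105, qty=9): fills=none; bids=[#1:2@95] asks=[#2:9@105]
After op 3 [order #3] limit_sell(price=103, qty=3): fills=none; bids=[#1:2@95] asks=[#3:3@103 #2:9@105]
After op 4 [order #4] limit_buy(price=102, qty=2): fills=none; bids=[#4:2@102 #1:2@95] asks=[#3:3@103 #2:9@105]
After op 5 [order #5] limit_buy(price=103, qty=3): fills=#5x#3:3@103; bids=[#4:2@102 #1:2@95] asks=[#2:9@105]
After op 6 [order #6] limit_buy(price=100, qty=2): fills=none; bids=[#4:2@102 #6:2@100 #1:2@95] asks=[#2:9@105]
After op 7 [order #7] limit_buy(price=105, qty=1): fills=#7x#2:1@105; bids=[#4:2@102 #6:2@100 #1:2@95] asks=[#2:8@105]

Answer: 1@105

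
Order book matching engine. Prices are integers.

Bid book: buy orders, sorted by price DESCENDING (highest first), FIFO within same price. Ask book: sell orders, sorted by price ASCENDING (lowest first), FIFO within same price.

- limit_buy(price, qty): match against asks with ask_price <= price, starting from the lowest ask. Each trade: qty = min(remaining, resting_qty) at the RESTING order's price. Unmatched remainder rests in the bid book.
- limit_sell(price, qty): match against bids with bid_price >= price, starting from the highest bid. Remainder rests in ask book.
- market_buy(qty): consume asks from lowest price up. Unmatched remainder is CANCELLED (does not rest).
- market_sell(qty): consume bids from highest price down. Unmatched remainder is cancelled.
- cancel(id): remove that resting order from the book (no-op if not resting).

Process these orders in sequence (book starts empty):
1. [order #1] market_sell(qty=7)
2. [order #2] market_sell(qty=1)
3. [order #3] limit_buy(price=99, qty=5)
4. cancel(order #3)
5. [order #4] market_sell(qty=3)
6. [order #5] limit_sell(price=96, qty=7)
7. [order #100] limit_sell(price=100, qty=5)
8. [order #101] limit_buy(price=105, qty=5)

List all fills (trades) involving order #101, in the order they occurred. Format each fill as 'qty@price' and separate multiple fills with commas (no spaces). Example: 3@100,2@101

Answer: 5@96

Derivation:
After op 1 [order #1] market_sell(qty=7): fills=none; bids=[-] asks=[-]
After op 2 [order #2] market_sell(qty=1): fills=none; bids=[-] asks=[-]
After op 3 [order #3] limit_buy(price=99, qty=5): fills=none; bids=[#3:5@99] asks=[-]
After op 4 cancel(order #3): fills=none; bids=[-] asks=[-]
After op 5 [order #4] market_sell(qty=3): fills=none; bids=[-] asks=[-]
After op 6 [order #5] limit_sell(price=96, qty=7): fills=none; bids=[-] asks=[#5:7@96]
After op 7 [order #100] limit_sell(price=100, qty=5): fills=none; bids=[-] asks=[#5:7@96 #100:5@100]
After op 8 [order #101] limit_buy(price=105, qty=5): fills=#101x#5:5@96; bids=[-] asks=[#5:2@96 #100:5@100]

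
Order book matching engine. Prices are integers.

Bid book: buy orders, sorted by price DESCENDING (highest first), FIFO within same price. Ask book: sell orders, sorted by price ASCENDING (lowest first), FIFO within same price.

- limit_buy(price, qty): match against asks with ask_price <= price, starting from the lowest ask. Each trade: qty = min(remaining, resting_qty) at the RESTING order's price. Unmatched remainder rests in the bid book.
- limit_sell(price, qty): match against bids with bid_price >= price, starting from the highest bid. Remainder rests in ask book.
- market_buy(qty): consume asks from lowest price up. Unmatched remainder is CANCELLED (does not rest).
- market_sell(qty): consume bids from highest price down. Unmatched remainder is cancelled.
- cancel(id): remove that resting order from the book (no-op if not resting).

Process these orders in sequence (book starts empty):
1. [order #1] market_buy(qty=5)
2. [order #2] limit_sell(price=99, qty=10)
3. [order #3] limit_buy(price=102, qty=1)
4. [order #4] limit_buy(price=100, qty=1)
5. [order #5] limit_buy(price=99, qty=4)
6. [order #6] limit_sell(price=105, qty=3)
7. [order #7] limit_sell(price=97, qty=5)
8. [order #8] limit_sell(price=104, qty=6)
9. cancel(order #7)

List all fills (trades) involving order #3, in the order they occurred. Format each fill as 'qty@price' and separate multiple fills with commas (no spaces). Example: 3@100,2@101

After op 1 [order #1] market_buy(qty=5): fills=none; bids=[-] asks=[-]
After op 2 [order #2] limit_sell(price=99, qty=10): fills=none; bids=[-] asks=[#2:10@99]
After op 3 [order #3] limit_buy(price=102, qty=1): fills=#3x#2:1@99; bids=[-] asks=[#2:9@99]
After op 4 [order #4] limit_buy(price=100, qty=1): fills=#4x#2:1@99; bids=[-] asks=[#2:8@99]
After op 5 [order #5] limit_buy(price=99, qty=4): fills=#5x#2:4@99; bids=[-] asks=[#2:4@99]
After op 6 [order #6] limit_sell(price=105, qty=3): fills=none; bids=[-] asks=[#2:4@99 #6:3@105]
After op 7 [order #7] limit_sell(price=97, qty=5): fills=none; bids=[-] asks=[#7:5@97 #2:4@99 #6:3@105]
After op 8 [order #8] limit_sell(price=104, qty=6): fills=none; bids=[-] asks=[#7:5@97 #2:4@99 #8:6@104 #6:3@105]
After op 9 cancel(order #7): fills=none; bids=[-] asks=[#2:4@99 #8:6@104 #6:3@105]

Answer: 1@99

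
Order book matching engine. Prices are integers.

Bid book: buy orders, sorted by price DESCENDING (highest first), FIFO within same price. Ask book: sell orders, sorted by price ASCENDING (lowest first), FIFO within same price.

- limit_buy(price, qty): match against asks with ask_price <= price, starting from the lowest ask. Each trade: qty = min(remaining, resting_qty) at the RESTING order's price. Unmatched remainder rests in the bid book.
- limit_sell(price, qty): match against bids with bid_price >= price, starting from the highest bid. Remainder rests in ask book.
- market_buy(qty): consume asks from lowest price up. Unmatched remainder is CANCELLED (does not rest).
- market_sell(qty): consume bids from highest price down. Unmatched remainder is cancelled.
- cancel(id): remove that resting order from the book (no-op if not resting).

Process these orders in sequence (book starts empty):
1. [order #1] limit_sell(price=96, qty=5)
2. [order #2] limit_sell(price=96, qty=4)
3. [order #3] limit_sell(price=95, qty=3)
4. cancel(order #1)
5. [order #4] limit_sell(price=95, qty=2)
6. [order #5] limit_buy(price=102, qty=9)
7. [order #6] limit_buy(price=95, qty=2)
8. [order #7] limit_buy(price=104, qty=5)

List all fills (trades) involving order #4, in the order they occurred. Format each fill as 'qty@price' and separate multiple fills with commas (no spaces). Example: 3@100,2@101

Answer: 2@95

Derivation:
After op 1 [order #1] limit_sell(price=96, qty=5): fills=none; bids=[-] asks=[#1:5@96]
After op 2 [order #2] limit_sell(price=96, qty=4): fills=none; bids=[-] asks=[#1:5@96 #2:4@96]
After op 3 [order #3] limit_sell(price=95, qty=3): fills=none; bids=[-] asks=[#3:3@95 #1:5@96 #2:4@96]
After op 4 cancel(order #1): fills=none; bids=[-] asks=[#3:3@95 #2:4@96]
After op 5 [order #4] limit_sell(price=95, qty=2): fills=none; bids=[-] asks=[#3:3@95 #4:2@95 #2:4@96]
After op 6 [order #5] limit_buy(price=102, qty=9): fills=#5x#3:3@95 #5x#4:2@95 #5x#2:4@96; bids=[-] asks=[-]
After op 7 [order #6] limit_buy(price=95, qty=2): fills=none; bids=[#6:2@95] asks=[-]
After op 8 [order #7] limit_buy(price=104, qty=5): fills=none; bids=[#7:5@104 #6:2@95] asks=[-]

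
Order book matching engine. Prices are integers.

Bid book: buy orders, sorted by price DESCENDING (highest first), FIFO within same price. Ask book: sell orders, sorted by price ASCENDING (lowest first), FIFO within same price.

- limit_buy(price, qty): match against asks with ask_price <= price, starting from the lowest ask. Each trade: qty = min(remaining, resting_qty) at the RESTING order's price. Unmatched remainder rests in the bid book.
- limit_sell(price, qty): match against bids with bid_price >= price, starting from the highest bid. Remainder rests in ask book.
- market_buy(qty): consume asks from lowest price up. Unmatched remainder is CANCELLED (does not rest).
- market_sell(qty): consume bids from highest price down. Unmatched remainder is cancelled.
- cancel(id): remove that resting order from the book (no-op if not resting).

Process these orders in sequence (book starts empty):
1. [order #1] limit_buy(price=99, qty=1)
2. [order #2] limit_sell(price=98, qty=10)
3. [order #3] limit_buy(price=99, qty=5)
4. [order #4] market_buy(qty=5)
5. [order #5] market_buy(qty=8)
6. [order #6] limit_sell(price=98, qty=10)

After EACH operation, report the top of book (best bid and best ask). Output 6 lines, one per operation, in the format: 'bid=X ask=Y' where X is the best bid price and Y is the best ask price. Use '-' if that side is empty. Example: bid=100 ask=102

After op 1 [order #1] limit_buy(price=99, qty=1): fills=none; bids=[#1:1@99] asks=[-]
After op 2 [order #2] limit_sell(price=98, qty=10): fills=#1x#2:1@99; bids=[-] asks=[#2:9@98]
After op 3 [order #3] limit_buy(price=99, qty=5): fills=#3x#2:5@98; bids=[-] asks=[#2:4@98]
After op 4 [order #4] market_buy(qty=5): fills=#4x#2:4@98; bids=[-] asks=[-]
After op 5 [order #5] market_buy(qty=8): fills=none; bids=[-] asks=[-]
After op 6 [order #6] limit_sell(price=98, qty=10): fills=none; bids=[-] asks=[#6:10@98]

Answer: bid=99 ask=-
bid=- ask=98
bid=- ask=98
bid=- ask=-
bid=- ask=-
bid=- ask=98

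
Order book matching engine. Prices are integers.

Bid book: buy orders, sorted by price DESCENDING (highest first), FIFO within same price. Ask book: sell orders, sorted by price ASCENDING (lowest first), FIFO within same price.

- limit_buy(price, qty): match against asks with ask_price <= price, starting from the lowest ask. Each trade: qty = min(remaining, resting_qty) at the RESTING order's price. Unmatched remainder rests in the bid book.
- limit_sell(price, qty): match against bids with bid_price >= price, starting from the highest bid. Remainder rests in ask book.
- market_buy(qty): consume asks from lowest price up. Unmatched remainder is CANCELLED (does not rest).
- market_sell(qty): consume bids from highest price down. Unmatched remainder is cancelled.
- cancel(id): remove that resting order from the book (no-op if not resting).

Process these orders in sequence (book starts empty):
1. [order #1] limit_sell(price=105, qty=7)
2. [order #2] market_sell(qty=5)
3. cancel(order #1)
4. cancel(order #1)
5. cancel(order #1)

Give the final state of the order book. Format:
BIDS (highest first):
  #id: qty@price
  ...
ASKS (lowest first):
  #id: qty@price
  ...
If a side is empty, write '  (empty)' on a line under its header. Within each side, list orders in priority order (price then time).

Answer: BIDS (highest first):
  (empty)
ASKS (lowest first):
  (empty)

Derivation:
After op 1 [order #1] limit_sell(price=105, qty=7): fills=none; bids=[-] asks=[#1:7@105]
After op 2 [order #2] market_sell(qty=5): fills=none; bids=[-] asks=[#1:7@105]
After op 3 cancel(order #1): fills=none; bids=[-] asks=[-]
After op 4 cancel(order #1): fills=none; bids=[-] asks=[-]
After op 5 cancel(order #1): fills=none; bids=[-] asks=[-]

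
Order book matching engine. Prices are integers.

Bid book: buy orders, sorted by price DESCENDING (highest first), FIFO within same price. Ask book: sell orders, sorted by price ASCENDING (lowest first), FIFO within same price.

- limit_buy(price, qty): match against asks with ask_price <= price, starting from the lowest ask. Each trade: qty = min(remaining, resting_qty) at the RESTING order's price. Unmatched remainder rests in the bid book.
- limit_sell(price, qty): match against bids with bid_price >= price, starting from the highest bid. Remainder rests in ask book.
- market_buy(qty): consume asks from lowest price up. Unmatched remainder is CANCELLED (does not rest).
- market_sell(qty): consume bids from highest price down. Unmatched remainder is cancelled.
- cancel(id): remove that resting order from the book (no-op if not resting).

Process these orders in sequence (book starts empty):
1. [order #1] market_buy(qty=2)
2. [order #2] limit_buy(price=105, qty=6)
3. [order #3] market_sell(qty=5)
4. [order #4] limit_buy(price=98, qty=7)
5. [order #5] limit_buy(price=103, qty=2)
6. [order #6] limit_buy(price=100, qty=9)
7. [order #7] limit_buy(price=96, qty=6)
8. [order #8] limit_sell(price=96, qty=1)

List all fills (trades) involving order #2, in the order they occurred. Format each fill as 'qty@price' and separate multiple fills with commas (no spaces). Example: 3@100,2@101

After op 1 [order #1] market_buy(qty=2): fills=none; bids=[-] asks=[-]
After op 2 [order #2] limit_buy(price=105, qty=6): fills=none; bids=[#2:6@105] asks=[-]
After op 3 [order #3] market_sell(qty=5): fills=#2x#3:5@105; bids=[#2:1@105] asks=[-]
After op 4 [order #4] limit_buy(price=98, qty=7): fills=none; bids=[#2:1@105 #4:7@98] asks=[-]
After op 5 [order #5] limit_buy(price=103, qty=2): fills=none; bids=[#2:1@105 #5:2@103 #4:7@98] asks=[-]
After op 6 [order #6] limit_buy(price=100, qty=9): fills=none; bids=[#2:1@105 #5:2@103 #6:9@100 #4:7@98] asks=[-]
After op 7 [order #7] limit_buy(price=96, qty=6): fills=none; bids=[#2:1@105 #5:2@103 #6:9@100 #4:7@98 #7:6@96] asks=[-]
After op 8 [order #8] limit_sell(price=96, qty=1): fills=#2x#8:1@105; bids=[#5:2@103 #6:9@100 #4:7@98 #7:6@96] asks=[-]

Answer: 5@105,1@105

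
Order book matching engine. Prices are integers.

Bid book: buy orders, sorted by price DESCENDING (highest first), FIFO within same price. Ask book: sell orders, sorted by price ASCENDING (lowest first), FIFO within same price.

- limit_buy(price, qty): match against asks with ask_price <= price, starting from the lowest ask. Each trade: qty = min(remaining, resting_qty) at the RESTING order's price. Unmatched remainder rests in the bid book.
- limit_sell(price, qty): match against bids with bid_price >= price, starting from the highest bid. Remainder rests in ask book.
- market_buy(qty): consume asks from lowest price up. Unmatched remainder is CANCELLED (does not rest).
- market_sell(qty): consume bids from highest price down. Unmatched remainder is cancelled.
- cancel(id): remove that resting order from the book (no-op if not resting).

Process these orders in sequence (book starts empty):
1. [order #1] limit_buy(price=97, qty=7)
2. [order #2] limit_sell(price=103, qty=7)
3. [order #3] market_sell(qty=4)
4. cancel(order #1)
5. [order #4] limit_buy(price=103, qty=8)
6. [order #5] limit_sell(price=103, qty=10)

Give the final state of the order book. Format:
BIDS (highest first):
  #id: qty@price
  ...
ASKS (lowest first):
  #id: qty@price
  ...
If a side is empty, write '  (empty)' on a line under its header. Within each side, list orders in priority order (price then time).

After op 1 [order #1] limit_buy(price=97, qty=7): fills=none; bids=[#1:7@97] asks=[-]
After op 2 [order #2] limit_sell(price=103, qty=7): fills=none; bids=[#1:7@97] asks=[#2:7@103]
After op 3 [order #3] market_sell(qty=4): fills=#1x#3:4@97; bids=[#1:3@97] asks=[#2:7@103]
After op 4 cancel(order #1): fills=none; bids=[-] asks=[#2:7@103]
After op 5 [order #4] limit_buy(price=103, qty=8): fills=#4x#2:7@103; bids=[#4:1@103] asks=[-]
After op 6 [order #5] limit_sell(price=103, qty=10): fills=#4x#5:1@103; bids=[-] asks=[#5:9@103]

Answer: BIDS (highest first):
  (empty)
ASKS (lowest first):
  #5: 9@103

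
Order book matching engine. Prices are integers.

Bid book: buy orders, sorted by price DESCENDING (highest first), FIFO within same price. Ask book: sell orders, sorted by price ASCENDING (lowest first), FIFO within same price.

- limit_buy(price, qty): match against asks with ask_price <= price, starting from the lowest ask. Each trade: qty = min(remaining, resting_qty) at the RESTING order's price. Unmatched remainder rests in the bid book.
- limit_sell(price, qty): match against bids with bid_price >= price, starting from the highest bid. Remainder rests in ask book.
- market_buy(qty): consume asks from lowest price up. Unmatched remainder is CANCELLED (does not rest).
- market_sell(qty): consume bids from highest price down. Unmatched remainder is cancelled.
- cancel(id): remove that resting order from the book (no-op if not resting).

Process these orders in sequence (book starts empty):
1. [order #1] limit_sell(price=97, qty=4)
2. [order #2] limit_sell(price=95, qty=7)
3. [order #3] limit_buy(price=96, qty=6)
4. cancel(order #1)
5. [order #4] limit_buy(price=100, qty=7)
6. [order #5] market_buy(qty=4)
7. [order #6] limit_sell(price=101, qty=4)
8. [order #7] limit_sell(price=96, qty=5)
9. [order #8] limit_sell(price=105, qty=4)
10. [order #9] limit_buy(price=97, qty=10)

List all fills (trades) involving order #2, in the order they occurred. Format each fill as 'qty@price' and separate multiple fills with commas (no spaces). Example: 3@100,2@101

After op 1 [order #1] limit_sell(price=97, qty=4): fills=none; bids=[-] asks=[#1:4@97]
After op 2 [order #2] limit_sell(price=95, qty=7): fills=none; bids=[-] asks=[#2:7@95 #1:4@97]
After op 3 [order #3] limit_buy(price=96, qty=6): fills=#3x#2:6@95; bids=[-] asks=[#2:1@95 #1:4@97]
After op 4 cancel(order #1): fills=none; bids=[-] asks=[#2:1@95]
After op 5 [order #4] limit_buy(price=100, qty=7): fills=#4x#2:1@95; bids=[#4:6@100] asks=[-]
After op 6 [order #5] market_buy(qty=4): fills=none; bids=[#4:6@100] asks=[-]
After op 7 [order #6] limit_sell(price=101, qty=4): fills=none; bids=[#4:6@100] asks=[#6:4@101]
After op 8 [order #7] limit_sell(price=96, qty=5): fills=#4x#7:5@100; bids=[#4:1@100] asks=[#6:4@101]
After op 9 [order #8] limit_sell(price=105, qty=4): fills=none; bids=[#4:1@100] asks=[#6:4@101 #8:4@105]
After op 10 [order #9] limit_buy(price=97, qty=10): fills=none; bids=[#4:1@100 #9:10@97] asks=[#6:4@101 #8:4@105]

Answer: 6@95,1@95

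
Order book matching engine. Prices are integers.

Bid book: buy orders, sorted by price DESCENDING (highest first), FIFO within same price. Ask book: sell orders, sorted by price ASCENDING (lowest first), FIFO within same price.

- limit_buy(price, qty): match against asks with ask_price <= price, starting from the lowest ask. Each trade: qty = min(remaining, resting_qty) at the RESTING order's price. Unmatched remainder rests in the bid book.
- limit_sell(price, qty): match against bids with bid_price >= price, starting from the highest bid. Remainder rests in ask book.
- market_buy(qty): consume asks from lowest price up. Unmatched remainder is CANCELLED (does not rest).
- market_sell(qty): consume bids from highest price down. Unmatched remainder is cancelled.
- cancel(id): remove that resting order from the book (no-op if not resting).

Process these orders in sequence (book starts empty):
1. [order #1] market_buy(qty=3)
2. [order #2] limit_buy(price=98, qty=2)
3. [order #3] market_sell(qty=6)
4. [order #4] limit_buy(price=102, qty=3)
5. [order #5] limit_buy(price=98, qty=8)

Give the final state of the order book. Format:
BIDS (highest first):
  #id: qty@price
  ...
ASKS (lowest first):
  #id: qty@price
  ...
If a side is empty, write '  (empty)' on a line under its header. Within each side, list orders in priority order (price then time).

After op 1 [order #1] market_buy(qty=3): fills=none; bids=[-] asks=[-]
After op 2 [order #2] limit_buy(price=98, qty=2): fills=none; bids=[#2:2@98] asks=[-]
After op 3 [order #3] market_sell(qty=6): fills=#2x#3:2@98; bids=[-] asks=[-]
After op 4 [order #4] limit_buy(price=102, qty=3): fills=none; bids=[#4:3@102] asks=[-]
After op 5 [order #5] limit_buy(price=98, qty=8): fills=none; bids=[#4:3@102 #5:8@98] asks=[-]

Answer: BIDS (highest first):
  #4: 3@102
  #5: 8@98
ASKS (lowest first):
  (empty)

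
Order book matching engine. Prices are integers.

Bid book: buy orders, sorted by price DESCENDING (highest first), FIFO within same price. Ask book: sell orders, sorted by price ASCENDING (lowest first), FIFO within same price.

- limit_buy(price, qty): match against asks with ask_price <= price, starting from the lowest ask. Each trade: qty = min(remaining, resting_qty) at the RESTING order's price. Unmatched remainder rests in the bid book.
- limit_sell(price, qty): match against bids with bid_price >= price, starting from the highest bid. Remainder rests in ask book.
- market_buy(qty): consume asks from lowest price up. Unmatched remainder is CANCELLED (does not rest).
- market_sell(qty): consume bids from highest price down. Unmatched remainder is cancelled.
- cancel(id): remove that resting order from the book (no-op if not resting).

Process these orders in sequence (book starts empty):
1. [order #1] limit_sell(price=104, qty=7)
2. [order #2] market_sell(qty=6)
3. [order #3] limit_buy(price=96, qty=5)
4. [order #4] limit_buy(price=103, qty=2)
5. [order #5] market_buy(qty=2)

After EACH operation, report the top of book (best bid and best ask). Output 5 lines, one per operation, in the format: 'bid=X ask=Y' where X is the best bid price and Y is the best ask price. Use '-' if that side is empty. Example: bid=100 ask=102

After op 1 [order #1] limit_sell(price=104, qty=7): fills=none; bids=[-] asks=[#1:7@104]
After op 2 [order #2] market_sell(qty=6): fills=none; bids=[-] asks=[#1:7@104]
After op 3 [order #3] limit_buy(price=96, qty=5): fills=none; bids=[#3:5@96] asks=[#1:7@104]
After op 4 [order #4] limit_buy(price=103, qty=2): fills=none; bids=[#4:2@103 #3:5@96] asks=[#1:7@104]
After op 5 [order #5] market_buy(qty=2): fills=#5x#1:2@104; bids=[#4:2@103 #3:5@96] asks=[#1:5@104]

Answer: bid=- ask=104
bid=- ask=104
bid=96 ask=104
bid=103 ask=104
bid=103 ask=104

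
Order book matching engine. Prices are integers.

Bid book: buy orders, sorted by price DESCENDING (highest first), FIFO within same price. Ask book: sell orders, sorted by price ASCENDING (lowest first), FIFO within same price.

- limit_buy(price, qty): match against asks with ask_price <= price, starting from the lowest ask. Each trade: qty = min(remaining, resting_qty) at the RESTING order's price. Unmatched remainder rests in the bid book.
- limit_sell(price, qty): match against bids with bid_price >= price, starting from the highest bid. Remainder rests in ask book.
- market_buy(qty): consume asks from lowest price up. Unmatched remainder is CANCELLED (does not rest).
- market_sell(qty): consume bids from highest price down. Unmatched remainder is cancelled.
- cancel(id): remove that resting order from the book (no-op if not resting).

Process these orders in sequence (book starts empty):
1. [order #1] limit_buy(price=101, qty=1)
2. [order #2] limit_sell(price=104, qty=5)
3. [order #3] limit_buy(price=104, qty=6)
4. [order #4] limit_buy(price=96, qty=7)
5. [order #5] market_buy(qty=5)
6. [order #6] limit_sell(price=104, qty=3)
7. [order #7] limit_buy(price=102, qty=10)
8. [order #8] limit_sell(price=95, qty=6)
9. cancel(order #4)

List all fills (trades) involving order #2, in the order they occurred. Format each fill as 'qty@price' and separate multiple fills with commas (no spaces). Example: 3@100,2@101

After op 1 [order #1] limit_buy(price=101, qty=1): fills=none; bids=[#1:1@101] asks=[-]
After op 2 [order #2] limit_sell(price=104, qty=5): fills=none; bids=[#1:1@101] asks=[#2:5@104]
After op 3 [order #3] limit_buy(price=104, qty=6): fills=#3x#2:5@104; bids=[#3:1@104 #1:1@101] asks=[-]
After op 4 [order #4] limit_buy(price=96, qty=7): fills=none; bids=[#3:1@104 #1:1@101 #4:7@96] asks=[-]
After op 5 [order #5] market_buy(qty=5): fills=none; bids=[#3:1@104 #1:1@101 #4:7@96] asks=[-]
After op 6 [order #6] limit_sell(price=104, qty=3): fills=#3x#6:1@104; bids=[#1:1@101 #4:7@96] asks=[#6:2@104]
After op 7 [order #7] limit_buy(price=102, qty=10): fills=none; bids=[#7:10@102 #1:1@101 #4:7@96] asks=[#6:2@104]
After op 8 [order #8] limit_sell(price=95, qty=6): fills=#7x#8:6@102; bids=[#7:4@102 #1:1@101 #4:7@96] asks=[#6:2@104]
After op 9 cancel(order #4): fills=none; bids=[#7:4@102 #1:1@101] asks=[#6:2@104]

Answer: 5@104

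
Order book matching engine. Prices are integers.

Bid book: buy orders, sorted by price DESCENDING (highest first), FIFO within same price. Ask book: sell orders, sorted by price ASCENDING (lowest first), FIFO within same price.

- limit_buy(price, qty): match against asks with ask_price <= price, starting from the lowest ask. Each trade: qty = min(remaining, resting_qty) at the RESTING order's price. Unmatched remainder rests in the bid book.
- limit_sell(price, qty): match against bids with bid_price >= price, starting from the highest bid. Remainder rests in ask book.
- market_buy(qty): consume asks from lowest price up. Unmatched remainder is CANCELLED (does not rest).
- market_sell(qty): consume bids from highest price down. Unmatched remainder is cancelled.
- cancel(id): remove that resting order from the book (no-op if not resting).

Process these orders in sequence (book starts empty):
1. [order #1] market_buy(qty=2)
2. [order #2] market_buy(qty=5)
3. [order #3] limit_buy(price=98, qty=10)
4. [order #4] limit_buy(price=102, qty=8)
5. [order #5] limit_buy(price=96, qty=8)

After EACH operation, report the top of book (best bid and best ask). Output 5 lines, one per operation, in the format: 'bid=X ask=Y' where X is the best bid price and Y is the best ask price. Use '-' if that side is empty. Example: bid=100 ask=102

Answer: bid=- ask=-
bid=- ask=-
bid=98 ask=-
bid=102 ask=-
bid=102 ask=-

Derivation:
After op 1 [order #1] market_buy(qty=2): fills=none; bids=[-] asks=[-]
After op 2 [order #2] market_buy(qty=5): fills=none; bids=[-] asks=[-]
After op 3 [order #3] limit_buy(price=98, qty=10): fills=none; bids=[#3:10@98] asks=[-]
After op 4 [order #4] limit_buy(price=102, qty=8): fills=none; bids=[#4:8@102 #3:10@98] asks=[-]
After op 5 [order #5] limit_buy(price=96, qty=8): fills=none; bids=[#4:8@102 #3:10@98 #5:8@96] asks=[-]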